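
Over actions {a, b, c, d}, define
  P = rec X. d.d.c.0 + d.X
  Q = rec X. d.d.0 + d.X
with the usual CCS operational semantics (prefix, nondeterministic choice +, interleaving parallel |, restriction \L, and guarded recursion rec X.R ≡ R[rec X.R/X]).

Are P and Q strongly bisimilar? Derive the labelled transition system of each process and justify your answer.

P ≁ Q

Reachable graph of P (4 states):
  s0 = rec X. d.d.c.0 + d.X ⊢ ··d··> s0, ··d··> s1
  s1 = d.c.0 ⊢ ··d··> s2
  s2 = c.0 ⊢ ··c··> s3
  s3 = 0 ⊢ stopped
Reachable graph of Q (3 states):
  t0 = rec X. d.d.0 + d.X ⊢ ··d··> t0, ··d··> t1
  t1 = d.0 ⊢ ··d··> t2
  t2 = 0 ⊢ stopped
Bisimilarity quotient blocks:
  B0 = {s0}
  B1 = {s1}
  B2 = {s2}
  B3 = {s3, t2}
  B4 = {t0}
  B5 = {t1}
s0 ∈ B0, t0 ∈ B4 → different blocks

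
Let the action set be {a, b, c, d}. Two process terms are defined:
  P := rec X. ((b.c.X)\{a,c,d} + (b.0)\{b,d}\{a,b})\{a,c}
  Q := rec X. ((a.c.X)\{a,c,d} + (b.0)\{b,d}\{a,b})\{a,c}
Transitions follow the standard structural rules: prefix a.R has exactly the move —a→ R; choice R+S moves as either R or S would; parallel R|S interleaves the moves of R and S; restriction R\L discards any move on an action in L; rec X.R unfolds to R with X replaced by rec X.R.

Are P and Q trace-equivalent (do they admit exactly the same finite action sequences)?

Reachable graph of P (2 states):
  p0 = rec X. ((b.c.X)\{a,c,d} + (b.0)\{b,d}\{a,b})\{a,c} → -b-> p1
  p1 = (c.(rec X. ((b.c.X)\{a,c,d} + (b.0)\{b,d}\{a,b})\{a,c}))\{a,c,d}\{a,c} → ∅
Reachable graph of Q (1 states):
  q0 = rec X. ((a.c.X)\{a,c,d} + (b.0)\{b,d}\{a,b})\{a,c} → ∅
Executing b from P (initial set {p0}):
  step 1 (b): {p1}
  ✓ P
Executing b from Q (initial set {q0}):
  step 1 (b): no successor for Q

trace-distinct — witness ⟨b⟩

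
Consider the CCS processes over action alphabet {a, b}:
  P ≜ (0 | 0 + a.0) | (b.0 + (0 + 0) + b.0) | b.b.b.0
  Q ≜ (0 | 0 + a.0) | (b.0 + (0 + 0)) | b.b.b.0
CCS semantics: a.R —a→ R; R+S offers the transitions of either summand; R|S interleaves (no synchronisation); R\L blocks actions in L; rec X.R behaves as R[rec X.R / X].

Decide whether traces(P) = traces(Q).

trace-equivalent

P's transition system — 16 states:
  s0 = (0 | 0 + a.0) | (b.0 + (0 + 0) + b.0) | b.b.b.0 | —a→ s1, —b→ s2, —b→ s3
  s1 = 0 | (b.0 + (0 + 0) + b.0) | b.b.b.0 | —b→ s4, —b→ s5
  s2 = (0 | 0 + a.0) | (b.0 + (0 + 0) + b.0) | b.b.0 | —a→ s4, —b→ s6, —b→ s7
  s3 = (0 | 0 + a.0) | 0 | b.b.b.0 | —a→ s5, —b→ s7
  s4 = 0 | (b.0 + (0 + 0) + b.0) | b.b.0 | —b→ s8, —b→ s9
  s5 = 0 | 0 | b.b.b.0 | —b→ s9
  s6 = (0 | 0 + a.0) | (b.0 + (0 + 0) + b.0) | b.0 | —a→ s8, —b→ s10, —b→ s11
  s7 = (0 | 0 + a.0) | 0 | b.b.0 | —a→ s9, —b→ s11
  s8 = 0 | (b.0 + (0 + 0) + b.0) | b.0 | —b→ s12, —b→ s13
  s9 = 0 | 0 | b.b.0 | —b→ s13
  s10 = (0 | 0 + a.0) | (b.0 + (0 + 0) + b.0) | 0 | —a→ s12, —b→ s14
  s11 = (0 | 0 + a.0) | 0 | b.0 | —a→ s13, —b→ s14
  s12 = 0 | (b.0 + (0 + 0) + b.0) | 0 | —b→ s15
  s13 = 0 | 0 | b.0 | —b→ s15
  s14 = (0 | 0 + a.0) | 0 | 0 | —a→ s15
  s15 = 0 | 0 | 0 | stopped
Q's transition system — 16 states:
  t0 = (0 | 0 + a.0) | (b.0 + (0 + 0)) | b.b.b.0 | —a→ t1, —b→ t2, —b→ t3
  t1 = 0 | (b.0 + (0 + 0)) | b.b.b.0 | —b→ t4, —b→ t5
  t2 = (0 | 0 + a.0) | (b.0 + (0 + 0)) | b.b.0 | —a→ t4, —b→ t6, —b→ t7
  t3 = (0 | 0 + a.0) | 0 | b.b.b.0 | —a→ t5, —b→ t7
  t4 = 0 | (b.0 + (0 + 0)) | b.b.0 | —b→ t8, —b→ t9
  t5 = 0 | 0 | b.b.b.0 | —b→ t9
  t6 = (0 | 0 + a.0) | (b.0 + (0 + 0)) | b.0 | —a→ t8, —b→ t10, —b→ t11
  t7 = (0 | 0 + a.0) | 0 | b.b.0 | —a→ t9, —b→ t11
  t8 = 0 | (b.0 + (0 + 0)) | b.0 | —b→ t12, —b→ t13
  t9 = 0 | 0 | b.b.0 | —b→ t13
  t10 = (0 | 0 + a.0) | (b.0 + (0 + 0)) | 0 | —a→ t12, —b→ t14
  t11 = (0 | 0 + a.0) | 0 | b.0 | —a→ t13, —b→ t14
  t12 = 0 | (b.0 + (0 + 0)) | 0 | —b→ t15
  t13 = 0 | 0 | b.0 | —b→ t15
  t14 = (0 | 0 + a.0) | 0 | 0 | —a→ t15
  t15 = 0 | 0 | 0 | stopped
Coarsest stable partition (strong bisimilarity classes):
  B0 = {s0, t0}
  B1 = {s2, s3, t2, t3}
  B2 = {s6, s7, t6, t7}
  B3 = {s10, s11, t10, t11}
  B4 = {s14, t14}
  B5 = {s15, t15}
  B6 = {s12, s13, t12, t13}
  B7 = {s8, s9, t8, t9}
  B8 = {s4, s5, t4, t5}
  B9 = {s1, t1}
s0 ∈ B0, t0 ∈ B0 → same block
Bisimilar ⇒ trace-equivalent.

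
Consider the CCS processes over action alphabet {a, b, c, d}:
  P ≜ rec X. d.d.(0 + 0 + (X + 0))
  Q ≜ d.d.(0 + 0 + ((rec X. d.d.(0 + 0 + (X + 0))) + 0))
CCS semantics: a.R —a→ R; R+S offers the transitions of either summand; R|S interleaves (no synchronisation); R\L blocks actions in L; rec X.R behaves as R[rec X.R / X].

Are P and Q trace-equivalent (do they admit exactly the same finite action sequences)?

YES

Reachable graph of P (3 states):
  s0 = rec X. d.d.(0 + 0 + (X + 0)) has moves =d=> s1
  s1 = d.(0 + 0 + ((rec X. d.d.(0 + 0 + (X + 0))) + 0)) has moves =d=> s2
  s2 = 0 + 0 + ((rec X. d.d.(0 + 0 + (X + 0))) + 0) has moves =d=> s1
Reachable graph of Q (3 states):
  t0 = d.d.(0 + 0 + ((rec X. d.d.(0 + 0 + (X + 0))) + 0)) has moves =d=> t1
  t1 = d.(0 + 0 + ((rec X. d.d.(0 + 0 + (X + 0))) + 0)) has moves =d=> t2
  t2 = 0 + 0 + ((rec X. d.d.(0 + 0 + (X + 0))) + 0) has moves =d=> t1
Bisimilarity quotient blocks:
  B0 = {s0, s1, s2, t0, t1, t2}
s0 ∈ B0, t0 ∈ B0 → same block
Bisimilar ⇒ trace-equivalent.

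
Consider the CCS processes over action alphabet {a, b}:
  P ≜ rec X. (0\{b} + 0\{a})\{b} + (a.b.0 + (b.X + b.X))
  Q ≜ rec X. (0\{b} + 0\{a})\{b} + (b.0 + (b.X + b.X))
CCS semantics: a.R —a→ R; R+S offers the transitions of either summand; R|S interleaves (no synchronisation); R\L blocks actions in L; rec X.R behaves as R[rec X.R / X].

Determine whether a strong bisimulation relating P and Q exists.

NO

Reachable graph of P (3 states):
  p0 = rec X. (0\{b} + 0\{a})\{b} + (a.b.0 + (b.X + b.X)) ⊢ --a--▸ p1, --b--▸ p0
  p1 = b.0 ⊢ --b--▸ p2
  p2 = 0 ⊢ ·
Reachable graph of Q (2 states):
  q0 = rec X. (0\{b} + 0\{a})\{b} + (b.0 + (b.X + b.X)) ⊢ --b--▸ q0, --b--▸ q1
  q1 = 0 ⊢ ·
Partition-refinement fixed point:
  B0 = {p0}
  B1 = {p1}
  B2 = {p2, q1}
  B3 = {q0}
p0 ∈ B0, q0 ∈ B3 → different blocks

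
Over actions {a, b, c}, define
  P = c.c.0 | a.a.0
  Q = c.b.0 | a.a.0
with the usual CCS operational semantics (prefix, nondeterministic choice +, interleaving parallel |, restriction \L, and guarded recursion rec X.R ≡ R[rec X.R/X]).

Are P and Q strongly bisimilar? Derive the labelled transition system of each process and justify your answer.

not bisimilar

LTS(P): 9 reachable states
  u0 = c.c.0 | a.a.0 :: ··a··> u1, ··c··> u2
  u1 = c.c.0 | a.0 :: ··a··> u3, ··c··> u4
  u2 = c.0 | a.a.0 :: ··a··> u4, ··c··> u5
  u3 = c.c.0 | 0 :: ··c··> u6
  u4 = c.0 | a.0 :: ··a··> u6, ··c··> u7
  u5 = 0 | a.a.0 :: ··a··> u7
  u6 = c.0 | 0 :: ··c··> u8
  u7 = 0 | a.0 :: ··a··> u8
  u8 = 0 | 0 :: deadlocked
LTS(Q): 9 reachable states
  v0 = c.b.0 | a.a.0 :: ··a··> v1, ··c··> v2
  v1 = c.b.0 | a.0 :: ··a··> v3, ··c··> v4
  v2 = b.0 | a.a.0 :: ··a··> v4, ··b··> v5
  v3 = c.b.0 | 0 :: ··c··> v6
  v4 = b.0 | a.0 :: ··a··> v6, ··b··> v7
  v5 = 0 | a.a.0 :: ··a··> v7
  v6 = b.0 | 0 :: ··b··> v8
  v7 = 0 | a.0 :: ··a··> v8
  v8 = 0 | 0 :: deadlocked
Partition-refinement fixed point:
  B0 = {u0}
  B1 = {u1}
  B2 = {u4}
  B3 = {u6}
  B4 = {u8, v8}
  B5 = {u7, v7}
  B6 = {u3}
  B7 = {u2}
  B8 = {u5, v5}
  B9 = {v0}
  B10 = {v1}
  B11 = {v4}
  B12 = {v6}
  B13 = {v3}
  B14 = {v2}
u0 ∈ B0, v0 ∈ B9 → different blocks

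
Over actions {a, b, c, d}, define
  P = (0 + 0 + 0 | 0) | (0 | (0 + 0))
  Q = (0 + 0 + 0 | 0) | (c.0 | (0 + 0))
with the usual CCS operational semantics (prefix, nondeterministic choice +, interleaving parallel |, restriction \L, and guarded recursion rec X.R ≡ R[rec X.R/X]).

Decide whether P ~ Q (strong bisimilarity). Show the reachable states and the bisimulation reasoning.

LTS(P): 1 reachable states
  u0 = (0 + 0 + 0 | 0) | (0 | (0 + 0)) has moves (no moves)
LTS(Q): 2 reachable states
  v0 = (0 + 0 + 0 | 0) | (c.0 | (0 + 0)) has moves ··c··> v1
  v1 = (0 + 0 + 0 | 0) | (0 | (0 + 0)) has moves (no moves)
Partition-refinement fixed point:
  B0 = {u0, v1}
  B1 = {v0}
u0 ∈ B0, v0 ∈ B1 → different blocks

NO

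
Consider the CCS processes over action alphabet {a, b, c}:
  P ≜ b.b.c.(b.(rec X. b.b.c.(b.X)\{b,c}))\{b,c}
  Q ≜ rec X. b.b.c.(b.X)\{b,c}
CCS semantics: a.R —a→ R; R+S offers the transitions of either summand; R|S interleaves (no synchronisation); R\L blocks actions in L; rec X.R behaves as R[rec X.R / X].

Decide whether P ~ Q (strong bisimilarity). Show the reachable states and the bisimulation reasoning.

bisimilar

LTS(P): 4 reachable states
  s0 = b.b.c.(b.(rec X. b.b.c.(b.X)\{b,c}))\{b,c} has moves -b-> s1
  s1 = b.c.(b.(rec X. b.b.c.(b.X)\{b,c}))\{b,c} has moves -b-> s2
  s2 = c.(b.(rec X. b.b.c.(b.X)\{b,c}))\{b,c} has moves -c-> s3
  s3 = (b.(rec X. b.b.c.(b.X)\{b,c}))\{b,c} has moves (no moves)
LTS(Q): 4 reachable states
  t0 = rec X. b.b.c.(b.X)\{b,c} has moves -b-> t1
  t1 = b.c.(b.(rec X. b.b.c.(b.X)\{b,c}))\{b,c} has moves -b-> t2
  t2 = c.(b.(rec X. b.b.c.(b.X)\{b,c}))\{b,c} has moves -c-> t3
  t3 = (b.(rec X. b.b.c.(b.X)\{b,c}))\{b,c} has moves (no moves)
Coarsest stable partition (strong bisimilarity classes):
  B0 = {s0, t0}
  B1 = {s1, t1}
  B2 = {s2, t2}
  B3 = {s3, t3}
s0 ∈ B0, t0 ∈ B0 → same block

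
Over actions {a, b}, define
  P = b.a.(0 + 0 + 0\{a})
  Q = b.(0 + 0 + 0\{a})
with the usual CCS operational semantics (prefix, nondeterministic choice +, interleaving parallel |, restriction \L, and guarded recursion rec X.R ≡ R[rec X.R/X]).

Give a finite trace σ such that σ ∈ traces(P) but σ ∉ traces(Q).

LTS(P): 3 reachable states
  p0 = b.a.(0 + 0 + 0\{a}) → --b--▸ p1
  p1 = a.(0 + 0 + 0\{a}) → --a--▸ p2
  p2 = 0 + 0 + 0\{a} → deadlocked
LTS(Q): 2 reachable states
  q0 = b.(0 + 0 + 0\{a}) → --b--▸ q1
  q1 = 0 + 0 + 0\{a} → deadlocked
Executing ba from P (initial set {p0}):
  step 1 (b): {p1}
  step 2 (a): {p2}
  ✓ P
Executing ba from Q (initial set {q0}):
  step 1 (b): {q1}
  step 2 (a): ∅ (Q stuck)

ba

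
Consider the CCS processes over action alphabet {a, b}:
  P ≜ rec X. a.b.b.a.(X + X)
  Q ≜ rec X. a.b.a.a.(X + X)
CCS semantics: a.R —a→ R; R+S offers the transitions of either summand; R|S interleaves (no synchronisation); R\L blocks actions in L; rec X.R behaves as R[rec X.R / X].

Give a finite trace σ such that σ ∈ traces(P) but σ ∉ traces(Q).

abb

LTS(P): 5 reachable states
  s0 = rec X. a.b.b.a.(X + X) has moves -a-> s1
  s1 = b.b.a.((rec X. a.b.b.a.(X + X)) + (rec X. a.b.b.a.(X + X))) has moves -b-> s2
  s2 = b.a.((rec X. a.b.b.a.(X + X)) + (rec X. a.b.b.a.(X + X))) has moves -b-> s3
  s3 = a.((rec X. a.b.b.a.(X + X)) + (rec X. a.b.b.a.(X + X))) has moves -a-> s4
  s4 = (rec X. a.b.b.a.(X + X)) + (rec X. a.b.b.a.(X + X)) has moves -a-> s1
LTS(Q): 5 reachable states
  t0 = rec X. a.b.a.a.(X + X) has moves -a-> t1
  t1 = b.a.a.((rec X. a.b.a.a.(X + X)) + (rec X. a.b.a.a.(X + X))) has moves -b-> t2
  t2 = a.a.((rec X. a.b.a.a.(X + X)) + (rec X. a.b.a.a.(X + X))) has moves -a-> t3
  t3 = a.((rec X. a.b.a.a.(X + X)) + (rec X. a.b.a.a.(X + X))) has moves -a-> t4
  t4 = (rec X. a.b.a.a.(X + X)) + (rec X. a.b.a.a.(X + X)) has moves -a-> t1
Executing abb from P (initial set {s0}):
  after a @ step 1: {s1}
  after b @ step 2: {s2}
  after b @ step 3: {s3}
  — P admits the full trace.
Executing abb from Q (initial set {t0}):
  after a @ step 1: {t1}
  after b @ step 2: {t2}
  after b @ step 3: no successor for Q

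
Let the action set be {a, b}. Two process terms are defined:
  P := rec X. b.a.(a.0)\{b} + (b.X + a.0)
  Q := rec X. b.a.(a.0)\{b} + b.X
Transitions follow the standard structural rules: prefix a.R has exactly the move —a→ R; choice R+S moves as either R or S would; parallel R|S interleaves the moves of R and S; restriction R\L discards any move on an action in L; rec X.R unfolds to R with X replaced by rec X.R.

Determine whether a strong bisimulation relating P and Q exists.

LTS(P): 5 reachable states
  m0 = rec X. b.a.(a.0)\{b} + (b.X + a.0) → —a→ m1, —b→ m0, —b→ m2
  m1 = 0 → (no moves)
  m2 = a.(a.0)\{b} → —a→ m3
  m3 = (a.0)\{b} → —a→ m4
  m4 = 0\{b} → (no moves)
LTS(Q): 4 reachable states
  n0 = rec X. b.a.(a.0)\{b} + b.X → —b→ n0, —b→ n1
  n1 = a.(a.0)\{b} → —a→ n2
  n2 = (a.0)\{b} → —a→ n3
  n3 = 0\{b} → (no moves)
Bisimilarity quotient blocks:
  B0 = {m0}
  B1 = {m2, n1}
  B2 = {m3, n2}
  B3 = {m1, m4, n3}
  B4 = {n0}
m0 ∈ B0, n0 ∈ B4 → different blocks

not bisimilar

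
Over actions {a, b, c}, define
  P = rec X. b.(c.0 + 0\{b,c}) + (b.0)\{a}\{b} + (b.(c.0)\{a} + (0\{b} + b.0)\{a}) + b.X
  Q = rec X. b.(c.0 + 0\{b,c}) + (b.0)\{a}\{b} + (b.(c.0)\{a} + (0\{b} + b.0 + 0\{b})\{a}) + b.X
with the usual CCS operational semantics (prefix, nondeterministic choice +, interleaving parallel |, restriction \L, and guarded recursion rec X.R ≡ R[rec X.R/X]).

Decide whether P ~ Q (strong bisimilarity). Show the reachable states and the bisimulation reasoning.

LTS(P): 5 reachable states
  p0 = rec X. b.(c.0 + 0\{b,c}) + (b.0)\{a}\{b} + (b.(c.0)\{a} + (0\{b} + b.0)\{a}) + b.X has moves --b--▸ p0, --b--▸ p1, --b--▸ p2, --b--▸ p3
  p1 = (c.0)\{a} has moves --c--▸ p2
  p2 = 0\{a} has moves (no moves)
  p3 = c.0 + 0\{b,c} has moves --c--▸ p4
  p4 = 0 has moves (no moves)
LTS(Q): 5 reachable states
  q0 = rec X. b.(c.0 + 0\{b,c}) + (b.0)\{a}\{b} + (b.(c.0)\{a} + (0\{b} + b.0 + 0\{b})\{a}) + b.X has moves --b--▸ q0, --b--▸ q1, --b--▸ q2, --b--▸ q3
  q1 = (c.0)\{a} has moves --c--▸ q2
  q2 = 0\{a} has moves (no moves)
  q3 = c.0 + 0\{b,c} has moves --c--▸ q4
  q4 = 0 has moves (no moves)
Bisimilarity quotient blocks:
  B0 = {p0, q0}
  B1 = {p2, p4, q2, q4}
  B2 = {p1, p3, q1, q3}
p0 ∈ B0, q0 ∈ B0 → same block

bisimilar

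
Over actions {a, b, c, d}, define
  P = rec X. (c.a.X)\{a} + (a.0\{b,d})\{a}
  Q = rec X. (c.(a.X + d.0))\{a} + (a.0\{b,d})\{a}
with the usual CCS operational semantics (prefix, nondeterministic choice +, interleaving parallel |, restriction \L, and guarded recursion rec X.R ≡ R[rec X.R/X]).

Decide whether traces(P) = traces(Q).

trace-distinct — witness ⟨cd⟩

Reachable graph of P (2 states):
  p0 = rec X. (c.a.X)\{a} + (a.0\{b,d})\{a} has moves --c--▸ p1
  p1 = (a.(rec X. (c.a.X)\{a} + (a.0\{b,d})\{a}))\{a} has moves (no moves)
Reachable graph of Q (3 states):
  q0 = rec X. (c.(a.X + d.0))\{a} + (a.0\{b,d})\{a} has moves --c--▸ q1
  q1 = (a.(rec X. (c.(a.X + d.0))\{a} + (a.0\{b,d})\{a}) + d.0)\{a} has moves --d--▸ q2
  q2 = 0\{a} has moves (no moves)
Executing cd from Q (initial set {q0}):
  after c @ step 1: {q1}
  after d @ step 2: {q2}
  Q completes σ.
Executing cd from P (initial set {p0}):
  after c @ step 1: {p1}
  after d @ step 2: ∅  — P cannot continue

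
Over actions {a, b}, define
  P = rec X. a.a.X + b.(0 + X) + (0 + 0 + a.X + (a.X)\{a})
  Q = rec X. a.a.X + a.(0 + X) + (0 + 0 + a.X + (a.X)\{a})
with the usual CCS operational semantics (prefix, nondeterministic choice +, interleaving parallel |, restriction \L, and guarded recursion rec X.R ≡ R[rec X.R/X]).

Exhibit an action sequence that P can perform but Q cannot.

P's transition system — 3 states:
  s0 = rec X. a.a.X + b.(0 + X) + (0 + 0 + a.X + (a.X)\{a}) | =a=> s0, =a=> s1, =b=> s2
  s1 = a.(rec X. a.a.X + b.(0 + X) + (0 + 0 + a.X + (a.X)\{a})) | =a=> s0
  s2 = 0 + (rec X. a.a.X + b.(0 + X) + (0 + 0 + a.X + (a.X)\{a})) | =a=> s0, =a=> s1, =b=> s2
Q's transition system — 3 states:
  t0 = rec X. a.a.X + a.(0 + X) + (0 + 0 + a.X + (a.X)\{a}) | =a=> t0, =a=> t1, =a=> t2
  t1 = 0 + (rec X. a.a.X + a.(0 + X) + (0 + 0 + a.X + (a.X)\{a})) | =a=> t0, =a=> t1, =a=> t2
  t2 = a.(rec X. a.a.X + a.(0 + X) + (0 + 0 + a.X + (a.X)\{a})) | =a=> t0
Executing b from P (initial set {s0}):
  after b @ step 1: {s2}
  P completes σ.
Executing b from Q (initial set {t0}):
  after b @ step 1: no successor for Q

b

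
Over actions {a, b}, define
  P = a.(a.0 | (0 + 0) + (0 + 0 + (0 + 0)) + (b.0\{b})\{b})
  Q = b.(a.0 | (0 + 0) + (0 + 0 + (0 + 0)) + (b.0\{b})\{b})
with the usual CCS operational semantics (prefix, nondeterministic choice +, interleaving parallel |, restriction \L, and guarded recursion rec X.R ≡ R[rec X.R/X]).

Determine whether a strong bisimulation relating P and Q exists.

P ≁ Q

Reachable graph of P (3 states):
  p0 = a.(a.0 | (0 + 0) + (0 + 0 + (0 + 0)) + (b.0\{b})\{b}) has moves =a=> p1
  p1 = a.0 | (0 + 0) + (0 + 0 + (0 + 0)) + (b.0\{b})\{b} has moves =a=> p2
  p2 = 0 | (0 + 0) has moves ∅
Reachable graph of Q (3 states):
  q0 = b.(a.0 | (0 + 0) + (0 + 0 + (0 + 0)) + (b.0\{b})\{b}) has moves =b=> q1
  q1 = a.0 | (0 + 0) + (0 + 0 + (0 + 0)) + (b.0\{b})\{b} has moves =a=> q2
  q2 = 0 | (0 + 0) has moves ∅
Partition-refinement fixed point:
  B0 = {p0}
  B1 = {p1, q1}
  B2 = {p2, q2}
  B3 = {q0}
p0 ∈ B0, q0 ∈ B3 → different blocks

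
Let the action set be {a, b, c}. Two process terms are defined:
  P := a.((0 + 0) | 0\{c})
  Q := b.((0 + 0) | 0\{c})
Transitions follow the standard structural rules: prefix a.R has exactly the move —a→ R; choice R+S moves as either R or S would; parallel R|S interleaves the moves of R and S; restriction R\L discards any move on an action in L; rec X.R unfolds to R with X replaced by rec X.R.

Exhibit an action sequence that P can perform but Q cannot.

Reachable graph of P (2 states):
  p0 = a.((0 + 0) | 0\{c}) → -a-> p1
  p1 = (0 + 0) | 0\{c} → (no moves)
Reachable graph of Q (2 states):
  q0 = b.((0 + 0) | 0\{c}) → -b-> q1
  q1 = (0 + 0) | 0\{c} → (no moves)
Trace ⟨a⟩ through P, begin at {p0}:
  step 1 (a): {p1}
  P completes σ.
Trace ⟨a⟩ through Q, begin at {q0}:
  step 1 (a): ∅ (Q stuck)

a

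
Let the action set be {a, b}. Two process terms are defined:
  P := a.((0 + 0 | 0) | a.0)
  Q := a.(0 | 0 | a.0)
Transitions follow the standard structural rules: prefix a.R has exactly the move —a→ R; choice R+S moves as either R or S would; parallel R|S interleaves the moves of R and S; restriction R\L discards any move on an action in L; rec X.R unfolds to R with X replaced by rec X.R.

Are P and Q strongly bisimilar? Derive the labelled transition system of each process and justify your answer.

P's transition system — 3 states:
  u0 = a.((0 + 0 | 0) | a.0) has moves -a-> u1
  u1 = (0 + 0 | 0) | a.0 has moves -a-> u2
  u2 = (0 + 0 | 0) | 0 has moves (no moves)
Q's transition system — 3 states:
  v0 = a.(0 | 0 | a.0) has moves -a-> v1
  v1 = 0 | 0 | a.0 has moves -a-> v2
  v2 = 0 | 0 | 0 has moves (no moves)
Partition-refinement fixed point:
  B0 = {u0, v0}
  B1 = {u1, v1}
  B2 = {u2, v2}
u0 ∈ B0, v0 ∈ B0 → same block

YES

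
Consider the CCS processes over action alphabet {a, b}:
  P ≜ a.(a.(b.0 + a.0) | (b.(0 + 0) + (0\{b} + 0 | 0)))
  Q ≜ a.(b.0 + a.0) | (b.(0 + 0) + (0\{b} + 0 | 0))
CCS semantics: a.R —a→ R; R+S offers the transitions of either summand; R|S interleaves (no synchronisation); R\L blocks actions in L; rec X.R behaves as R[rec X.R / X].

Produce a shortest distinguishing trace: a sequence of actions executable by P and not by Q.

aaa

P's transition system — 7 states:
  s0 = a.(a.(b.0 + a.0) | (b.(0 + 0) + (0\{b} + 0 | 0))) | -a-> s1
  s1 = a.(b.0 + a.0) | (b.(0 + 0) + (0\{b} + 0 | 0)) | -a-> s2, -b-> s3
  s2 = (b.0 + a.0) | (b.(0 + 0) + (0\{b} + 0 | 0)) | -a-> s4, -b-> s4, -b-> s5
  s3 = a.(b.0 + a.0) | (0 + 0) | -a-> s5
  s4 = 0 | (b.(0 + 0) + (0\{b} + 0 | 0)) | -b-> s6
  s5 = (b.0 + a.0) | (0 + 0) | -a-> s6, -b-> s6
  s6 = 0 | (0 + 0) | deadlocked
Q's transition system — 6 states:
  t0 = a.(b.0 + a.0) | (b.(0 + 0) + (0\{b} + 0 | 0)) | -a-> t1, -b-> t2
  t1 = (b.0 + a.0) | (b.(0 + 0) + (0\{b} + 0 | 0)) | -a-> t3, -b-> t3, -b-> t4
  t2 = a.(b.0 + a.0) | (0 + 0) | -a-> t4
  t3 = 0 | (b.(0 + 0) + (0\{b} + 0 | 0)) | -b-> t5
  t4 = (b.0 + a.0) | (0 + 0) | -a-> t5, -b-> t5
  t5 = 0 | (0 + 0) | deadlocked
Run σ = ⟨aaa⟩ on P: start {s0}
  after a @ step 1: {s1}
  after a @ step 2: {s2}
  after a @ step 3: {s4}
  — P admits the full trace.
Run σ = ⟨aaa⟩ on Q: start {t0}
  after a @ step 1: {t1}
  after a @ step 2: {t3}
  after a @ step 3: no successor for Q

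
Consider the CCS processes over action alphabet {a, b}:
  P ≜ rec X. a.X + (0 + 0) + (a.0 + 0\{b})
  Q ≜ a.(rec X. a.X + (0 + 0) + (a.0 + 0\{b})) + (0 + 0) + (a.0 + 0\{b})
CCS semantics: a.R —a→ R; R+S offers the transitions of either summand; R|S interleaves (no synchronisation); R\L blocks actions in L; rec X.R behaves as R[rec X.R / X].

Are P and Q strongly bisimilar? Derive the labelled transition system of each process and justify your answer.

P ~ Q

LTS(P): 2 reachable states
  p0 = rec X. a.X + (0 + 0) + (a.0 + 0\{b}) ⊢ ··a··> p0, ··a··> p1
  p1 = 0 ⊢ ·
LTS(Q): 3 reachable states
  q0 = a.(rec X. a.X + (0 + 0) + (a.0 + 0\{b})) + (0 + 0) + (a.0 + 0\{b}) ⊢ ··a··> q1, ··a··> q2
  q1 = 0 ⊢ ·
  q2 = rec X. a.X + (0 + 0) + (a.0 + 0\{b}) ⊢ ··a··> q1, ··a··> q2
Bisimilarity quotient blocks:
  B0 = {p0, q0, q2}
  B1 = {p1, q1}
p0 ∈ B0, q0 ∈ B0 → same block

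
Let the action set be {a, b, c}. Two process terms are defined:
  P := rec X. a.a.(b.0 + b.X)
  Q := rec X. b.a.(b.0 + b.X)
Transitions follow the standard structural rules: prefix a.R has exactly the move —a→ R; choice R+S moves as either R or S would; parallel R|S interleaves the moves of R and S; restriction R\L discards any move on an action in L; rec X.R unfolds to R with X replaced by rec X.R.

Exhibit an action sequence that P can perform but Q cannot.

a

P's transition system — 4 states:
  s0 = rec X. a.a.(b.0 + b.X) | ··a··> s1
  s1 = a.(b.0 + b.(rec X. a.a.(b.0 + b.X))) | ··a··> s2
  s2 = b.0 + b.(rec X. a.a.(b.0 + b.X)) | ··b··> s0, ··b··> s3
  s3 = 0 | ∅
Q's transition system — 4 states:
  t0 = rec X. b.a.(b.0 + b.X) | ··b··> t1
  t1 = a.(b.0 + b.(rec X. b.a.(b.0 + b.X))) | ··a··> t2
  t2 = b.0 + b.(rec X. b.a.(b.0 + b.X)) | ··b··> t0, ··b··> t3
  t3 = 0 | ∅
Trace ⟨a⟩ through P, begin at {s0}:
  after a @ step 1: {s1}
  ✓ P
Trace ⟨a⟩ through Q, begin at {t0}:
  after a @ step 1: ∅ (Q stuck)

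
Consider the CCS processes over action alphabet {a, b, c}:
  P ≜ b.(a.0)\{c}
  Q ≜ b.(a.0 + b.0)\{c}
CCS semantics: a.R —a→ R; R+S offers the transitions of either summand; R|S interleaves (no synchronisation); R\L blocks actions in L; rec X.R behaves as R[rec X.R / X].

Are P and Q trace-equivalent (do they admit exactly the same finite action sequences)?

LTS(P): 3 reachable states
  m0 = b.(a.0)\{c} | -b-> m1
  m1 = (a.0)\{c} | -a-> m2
  m2 = 0\{c} | deadlocked
LTS(Q): 3 reachable states
  n0 = b.(a.0 + b.0)\{c} | -b-> n1
  n1 = (a.0 + b.0)\{c} | -a-> n2, -b-> n2
  n2 = 0\{c} | deadlocked
Run σ = ⟨bb⟩ on Q: start {n0}
  step 1 (b): {n1}
  step 2 (b): {n2}
  ✓ Q
Run σ = ⟨bb⟩ on P: start {m0}
  step 1 (b): {m1}
  step 2 (b): ∅ (P stuck)

trace-distinct — witness ⟨bb⟩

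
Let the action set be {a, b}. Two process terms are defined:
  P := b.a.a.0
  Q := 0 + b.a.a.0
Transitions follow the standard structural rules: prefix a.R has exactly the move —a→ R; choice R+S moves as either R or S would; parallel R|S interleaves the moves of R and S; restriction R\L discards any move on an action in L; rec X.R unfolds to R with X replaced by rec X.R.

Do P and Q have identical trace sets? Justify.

traces(P) = traces(Q)

Reachable graph of P (4 states):
  u0 = b.a.a.0 → --b--▸ u1
  u1 = a.a.0 → --a--▸ u2
  u2 = a.0 → --a--▸ u3
  u3 = 0 → stopped
Reachable graph of Q (4 states):
  v0 = 0 + b.a.a.0 → --b--▸ v1
  v1 = a.a.0 → --a--▸ v2
  v2 = a.0 → --a--▸ v3
  v3 = 0 → stopped
Partition-refinement fixed point:
  B0 = {u0, v0}
  B1 = {u1, v1}
  B2 = {u2, v2}
  B3 = {u3, v3}
u0 ∈ B0, v0 ∈ B0 → same block
Bisimilar ⇒ trace-equivalent.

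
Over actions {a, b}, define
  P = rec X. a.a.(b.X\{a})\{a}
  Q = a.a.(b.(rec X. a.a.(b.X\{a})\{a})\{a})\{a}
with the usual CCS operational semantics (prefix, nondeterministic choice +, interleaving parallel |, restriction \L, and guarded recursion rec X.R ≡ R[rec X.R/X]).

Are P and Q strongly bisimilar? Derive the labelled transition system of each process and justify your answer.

Reachable graph of P (4 states):
  p0 = rec X. a.a.(b.X\{a})\{a} | —a→ p1
  p1 = a.(b.(rec X. a.a.(b.X\{a})\{a})\{a})\{a} | —a→ p2
  p2 = (b.(rec X. a.a.(b.X\{a})\{a})\{a})\{a} | —b→ p3
  p3 = (rec X. a.a.(b.X\{a})\{a})\{a}\{a} | ·
Reachable graph of Q (4 states):
  q0 = a.a.(b.(rec X. a.a.(b.X\{a})\{a})\{a})\{a} | —a→ q1
  q1 = a.(b.(rec X. a.a.(b.X\{a})\{a})\{a})\{a} | —a→ q2
  q2 = (b.(rec X. a.a.(b.X\{a})\{a})\{a})\{a} | —b→ q3
  q3 = (rec X. a.a.(b.X\{a})\{a})\{a}\{a} | ·
Partition-refinement fixed point:
  B0 = {p0, q0}
  B1 = {p1, q1}
  B2 = {p2, q2}
  B3 = {p3, q3}
p0 ∈ B0, q0 ∈ B0 → same block

P ~ Q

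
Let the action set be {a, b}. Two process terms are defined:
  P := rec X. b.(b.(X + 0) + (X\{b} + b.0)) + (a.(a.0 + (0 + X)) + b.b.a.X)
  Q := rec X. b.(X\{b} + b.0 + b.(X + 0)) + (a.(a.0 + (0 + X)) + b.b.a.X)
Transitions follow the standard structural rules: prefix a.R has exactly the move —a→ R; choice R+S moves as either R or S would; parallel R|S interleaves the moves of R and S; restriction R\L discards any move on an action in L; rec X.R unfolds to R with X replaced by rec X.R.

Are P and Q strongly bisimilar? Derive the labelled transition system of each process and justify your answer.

Reachable graph of P (9 states):
  s0 = rec X. b.(b.(X + 0) + (X\{b} + b.0)) + (a.(a.0 + (0 + X)) + b.b.a.X) ⊢ -a-> s1, -b-> s2, -b-> s3
  s1 = a.0 + (0 + (rec X. b.(b.(X + 0) + (X\{b} + b.0)) + (a.(a.0 + (0 + X)) + b.b.a.X))) ⊢ -a-> s1, -a-> s4, -b-> s2, -b-> s3
  s2 = b.((rec X. b.(b.(X + 0) + (X\{b} + b.0)) + (a.(a.0 + (0 + X)) + b.b.a.X)) + 0) + ((rec X. b.(b.(X + 0) + (X\{b} + b.0)) + (a.(a.0 + (0 + X)) + b.b.a.X))\{b} + b.0) ⊢ -a-> s5, -b-> s4, -b-> s6
  s3 = b.a.(rec X. b.(b.(X + 0) + (X\{b} + b.0)) + (a.(a.0 + (0 + X)) + b.b.a.X)) ⊢ -b-> s7
  s4 = 0 ⊢ ∅
  s5 = (a.0 + (0 + (rec X. b.(b.(X + 0) + (X\{b} + b.0)) + (a.(a.0 + (0 + X)) + b.b.a.X))))\{b} ⊢ -a-> s5, -a-> s8
  s6 = (rec X. b.(b.(X + 0) + (X\{b} + b.0)) + (a.(a.0 + (0 + X)) + b.b.a.X)) + 0 ⊢ -a-> s1, -b-> s2, -b-> s3
  s7 = a.(rec X. b.(b.(X + 0) + (X\{b} + b.0)) + (a.(a.0 + (0 + X)) + b.b.a.X)) ⊢ -a-> s0
  s8 = 0\{b} ⊢ ∅
Reachable graph of Q (9 states):
  t0 = rec X. b.(X\{b} + b.0 + b.(X + 0)) + (a.(a.0 + (0 + X)) + b.b.a.X) ⊢ -a-> t1, -b-> t2, -b-> t3
  t1 = a.0 + (0 + (rec X. b.(X\{b} + b.0 + b.(X + 0)) + (a.(a.0 + (0 + X)) + b.b.a.X))) ⊢ -a-> t1, -a-> t4, -b-> t2, -b-> t3
  t2 = (rec X. b.(X\{b} + b.0 + b.(X + 0)) + (a.(a.0 + (0 + X)) + b.b.a.X))\{b} + b.0 + b.((rec X. b.(X\{b} + b.0 + b.(X + 0)) + (a.(a.0 + (0 + X)) + b.b.a.X)) + 0) ⊢ -a-> t5, -b-> t4, -b-> t6
  t3 = b.a.(rec X. b.(X\{b} + b.0 + b.(X + 0)) + (a.(a.0 + (0 + X)) + b.b.a.X)) ⊢ -b-> t7
  t4 = 0 ⊢ ∅
  t5 = (a.0 + (0 + (rec X. b.(X\{b} + b.0 + b.(X + 0)) + (a.(a.0 + (0 + X)) + b.b.a.X))))\{b} ⊢ -a-> t5, -a-> t8
  t6 = (rec X. b.(X\{b} + b.0 + b.(X + 0)) + (a.(a.0 + (0 + X)) + b.b.a.X)) + 0 ⊢ -a-> t1, -b-> t2, -b-> t3
  t7 = a.(rec X. b.(X\{b} + b.0 + b.(X + 0)) + (a.(a.0 + (0 + X)) + b.b.a.X)) ⊢ -a-> t0
  t8 = 0\{b} ⊢ ∅
Partition-refinement fixed point:
  B0 = {s0, s6, t0, t6}
  B1 = {s3, t3}
  B2 = {s7, t7}
  B3 = {s1, t1}
  B4 = {s4, s8, t4, t8}
  B5 = {s2, t2}
  B6 = {s5, t5}
s0 ∈ B0, t0 ∈ B0 → same block

P ~ Q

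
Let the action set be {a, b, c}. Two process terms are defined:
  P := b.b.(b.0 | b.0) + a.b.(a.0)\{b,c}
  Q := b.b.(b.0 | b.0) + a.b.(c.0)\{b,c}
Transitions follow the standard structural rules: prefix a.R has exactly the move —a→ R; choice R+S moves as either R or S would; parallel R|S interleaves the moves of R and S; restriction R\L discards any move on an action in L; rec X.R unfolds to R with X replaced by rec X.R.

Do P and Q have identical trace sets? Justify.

traces(P) ≠ traces(Q) — witness ⟨aba⟩

Reachable graph of P (9 states):
  p0 = b.b.(b.0 | b.0) + a.b.(a.0)\{b,c} → =a=> p1, =b=> p2
  p1 = b.(a.0)\{b,c} → =b=> p3
  p2 = b.(b.0 | b.0) → =b=> p4
  p3 = (a.0)\{b,c} → =a=> p5
  p4 = b.0 | b.0 → =b=> p6, =b=> p7
  p5 = 0\{b,c} → stopped
  p6 = 0 | b.0 → =b=> p8
  p7 = b.0 | 0 → =b=> p8
  p8 = 0 | 0 → stopped
Reachable graph of Q (8 states):
  q0 = b.b.(b.0 | b.0) + a.b.(c.0)\{b,c} → =a=> q1, =b=> q2
  q1 = b.(c.0)\{b,c} → =b=> q3
  q2 = b.(b.0 | b.0) → =b=> q4
  q3 = (c.0)\{b,c} → stopped
  q4 = b.0 | b.0 → =b=> q5, =b=> q6
  q5 = 0 | b.0 → =b=> q7
  q6 = b.0 | 0 → =b=> q7
  q7 = 0 | 0 → stopped
Trace ⟨aba⟩ through P, begin at {p0}:
  after a @ step 1: {p1}
  after b @ step 2: {p3}
  after a @ step 3: {p5}
  — P admits the full trace.
Trace ⟨aba⟩ through Q, begin at {q0}:
  after a @ step 1: {q1}
  after b @ step 2: {q3}
  after a @ step 3: ∅ (Q stuck)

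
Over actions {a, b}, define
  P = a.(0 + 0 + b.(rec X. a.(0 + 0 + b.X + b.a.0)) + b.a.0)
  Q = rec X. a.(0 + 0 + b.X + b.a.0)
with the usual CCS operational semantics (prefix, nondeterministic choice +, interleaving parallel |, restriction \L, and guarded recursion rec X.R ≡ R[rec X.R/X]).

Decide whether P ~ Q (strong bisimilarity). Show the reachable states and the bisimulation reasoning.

YES

Reachable graph of P (5 states):
  u0 = a.(0 + 0 + b.(rec X. a.(0 + 0 + b.X + b.a.0)) + b.a.0) has moves --a--▸ u1
  u1 = 0 + 0 + b.(rec X. a.(0 + 0 + b.X + b.a.0)) + b.a.0 has moves --b--▸ u2, --b--▸ u3
  u2 = a.0 has moves --a--▸ u4
  u3 = rec X. a.(0 + 0 + b.X + b.a.0) has moves --a--▸ u1
  u4 = 0 has moves stopped
Reachable graph of Q (4 states):
  v0 = rec X. a.(0 + 0 + b.X + b.a.0) has moves --a--▸ v1
  v1 = 0 + 0 + b.(rec X. a.(0 + 0 + b.X + b.a.0)) + b.a.0 has moves --b--▸ v0, --b--▸ v2
  v2 = a.0 has moves --a--▸ v3
  v3 = 0 has moves stopped
Partition-refinement fixed point:
  B0 = {u0, u3, v0}
  B1 = {u1, v1}
  B2 = {u2, v2}
  B3 = {u4, v3}
u0 ∈ B0, v0 ∈ B0 → same block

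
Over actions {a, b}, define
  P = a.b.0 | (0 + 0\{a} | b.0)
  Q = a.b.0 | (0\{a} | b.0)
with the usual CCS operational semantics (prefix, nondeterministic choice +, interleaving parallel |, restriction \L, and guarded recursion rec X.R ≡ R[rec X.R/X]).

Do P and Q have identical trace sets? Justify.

Reachable graph of P (6 states):
  p0 = a.b.0 | (0 + 0\{a} | b.0) :: =a=> p1, =b=> p2
  p1 = b.0 | (0 + 0\{a} | b.0) :: =b=> p3, =b=> p4
  p2 = a.b.0 | (0\{a} | 0) :: =a=> p4
  p3 = 0 | (0 + 0\{a} | b.0) :: =b=> p5
  p4 = b.0 | (0\{a} | 0) :: =b=> p5
  p5 = 0 | (0\{a} | 0) :: deadlocked
Reachable graph of Q (6 states):
  q0 = a.b.0 | (0\{a} | b.0) :: =a=> q1, =b=> q2
  q1 = b.0 | (0\{a} | b.0) :: =b=> q3, =b=> q4
  q2 = a.b.0 | (0\{a} | 0) :: =a=> q4
  q3 = 0 | (0\{a} | b.0) :: =b=> q5
  q4 = b.0 | (0\{a} | 0) :: =b=> q5
  q5 = 0 | (0\{a} | 0) :: deadlocked
Bisimilarity quotient blocks:
  B0 = {p0, q0}
  B1 = {p2, q2}
  B2 = {p3, p4, q3, q4}
  B3 = {p5, q5}
  B4 = {p1, q1}
p0 ∈ B0, q0 ∈ B0 → same block
Bisimilar ⇒ trace-equivalent.

YES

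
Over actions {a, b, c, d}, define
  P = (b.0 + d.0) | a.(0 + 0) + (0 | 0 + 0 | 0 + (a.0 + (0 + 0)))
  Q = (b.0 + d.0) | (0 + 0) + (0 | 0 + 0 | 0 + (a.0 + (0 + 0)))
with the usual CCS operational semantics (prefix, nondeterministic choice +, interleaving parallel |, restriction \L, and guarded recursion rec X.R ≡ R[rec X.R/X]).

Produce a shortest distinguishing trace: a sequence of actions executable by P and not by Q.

Reachable graph of P (5 states):
  m0 = (b.0 + d.0) | a.(0 + 0) + (0 | 0 + 0 | 0 + (a.0 + (0 + 0))) :: -a-> m1, -a-> m2, -b-> m3, -d-> m3
  m1 = (b.0 + d.0) | (0 + 0) :: -b-> m4, -d-> m4
  m2 = 0 :: deadlocked
  m3 = 0 | a.(0 + 0) :: -a-> m4
  m4 = 0 | (0 + 0) :: deadlocked
Reachable graph of Q (3 states):
  n0 = (b.0 + d.0) | (0 + 0) + (0 | 0 + 0 | 0 + (a.0 + (0 + 0))) :: -a-> n1, -b-> n2, -d-> n2
  n1 = 0 :: deadlocked
  n2 = 0 | (0 + 0) :: deadlocked
Trace ⟨ab⟩ through P, begin at {m0}:
  [1] a ⇒ {m1, m2}
  [2] b ⇒ {m4}
  — P admits the full trace.
Trace ⟨ab⟩ through Q, begin at {n0}:
  [1] a ⇒ {n1}
  [2] b ⇒ no successor for Q

ab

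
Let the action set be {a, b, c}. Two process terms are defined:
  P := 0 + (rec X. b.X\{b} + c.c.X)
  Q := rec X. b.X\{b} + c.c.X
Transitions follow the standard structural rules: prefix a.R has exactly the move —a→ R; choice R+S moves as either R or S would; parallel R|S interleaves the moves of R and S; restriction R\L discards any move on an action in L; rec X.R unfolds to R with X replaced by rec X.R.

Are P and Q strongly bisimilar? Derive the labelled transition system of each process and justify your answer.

LTS(P): 5 reachable states
  m0 = 0 + (rec X. b.X\{b} + c.c.X) ⊢ —b→ m1, —c→ m2
  m1 = (rec X. b.X\{b} + c.c.X)\{b} ⊢ —c→ m3
  m2 = c.(rec X. b.X\{b} + c.c.X) ⊢ —c→ m4
  m3 = (c.(rec X. b.X\{b} + c.c.X))\{b} ⊢ —c→ m1
  m4 = rec X. b.X\{b} + c.c.X ⊢ —b→ m1, —c→ m2
LTS(Q): 4 reachable states
  n0 = rec X. b.X\{b} + c.c.X ⊢ —b→ n1, —c→ n2
  n1 = (rec X. b.X\{b} + c.c.X)\{b} ⊢ —c→ n3
  n2 = c.(rec X. b.X\{b} + c.c.X) ⊢ —c→ n0
  n3 = (c.(rec X. b.X\{b} + c.c.X))\{b} ⊢ —c→ n1
Bisimilarity quotient blocks:
  B0 = {m0, m4, n0}
  B1 = {m2, n2}
  B2 = {m1, m3, n1, n3}
m0 ∈ B0, n0 ∈ B0 → same block

YES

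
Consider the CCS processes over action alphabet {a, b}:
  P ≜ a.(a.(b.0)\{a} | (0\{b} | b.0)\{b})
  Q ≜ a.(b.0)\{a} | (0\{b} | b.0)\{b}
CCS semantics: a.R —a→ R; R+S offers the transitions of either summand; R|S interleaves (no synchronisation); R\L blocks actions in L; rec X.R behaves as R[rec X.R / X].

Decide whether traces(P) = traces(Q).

Reachable graph of P (4 states):
  s0 = a.(a.(b.0)\{a} | (0\{b} | b.0)\{b}) :: =a=> s1
  s1 = a.(b.0)\{a} | (0\{b} | b.0)\{b} :: =a=> s2
  s2 = (b.0)\{a} | (0\{b} | b.0)\{b} :: =b=> s3
  s3 = 0\{a} | (0\{b} | b.0)\{b} :: (no moves)
Reachable graph of Q (3 states):
  t0 = a.(b.0)\{a} | (0\{b} | b.0)\{b} :: =a=> t1
  t1 = (b.0)\{a} | (0\{b} | b.0)\{b} :: =b=> t2
  t2 = 0\{a} | (0\{b} | b.0)\{b} :: (no moves)
Executing aa from P (initial set {s0}):
  after a @ step 1: {s1}
  after a @ step 2: {s2}
  P completes σ.
Executing aa from Q (initial set {t0}):
  after a @ step 1: {t1}
  after a @ step 2: ∅  — Q cannot continue

traces(P) ≠ traces(Q) — witness ⟨aa⟩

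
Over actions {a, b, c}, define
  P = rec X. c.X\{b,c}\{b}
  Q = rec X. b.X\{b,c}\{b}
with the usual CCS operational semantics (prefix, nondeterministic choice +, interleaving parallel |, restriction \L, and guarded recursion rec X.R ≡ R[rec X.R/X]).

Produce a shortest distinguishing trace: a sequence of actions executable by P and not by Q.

P's transition system — 2 states:
  p0 = rec X. c.X\{b,c}\{b} :: ··c··> p1
  p1 = (rec X. c.X\{b,c}\{b})\{b,c}\{b} :: (no moves)
Q's transition system — 2 states:
  q0 = rec X. b.X\{b,c}\{b} :: ··b··> q1
  q1 = (rec X. b.X\{b,c}\{b})\{b,c}\{b} :: (no moves)
Run σ = ⟨c⟩ on P: start {p0}
  step 1 (c): {p1}
  P completes σ.
Run σ = ⟨c⟩ on Q: start {q0}
  step 1 (c): ∅ (Q stuck)

c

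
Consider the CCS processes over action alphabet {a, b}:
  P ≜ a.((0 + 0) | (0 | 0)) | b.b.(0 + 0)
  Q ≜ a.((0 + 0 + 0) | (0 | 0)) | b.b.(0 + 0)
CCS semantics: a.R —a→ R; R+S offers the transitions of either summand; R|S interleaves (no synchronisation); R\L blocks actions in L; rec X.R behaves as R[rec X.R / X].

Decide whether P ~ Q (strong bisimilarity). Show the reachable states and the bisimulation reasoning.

YES

P's transition system — 6 states:
  u0 = a.((0 + 0) | (0 | 0)) | b.b.(0 + 0) ⊢ ··a··> u1, ··b··> u2
  u1 = (0 + 0) | (0 | 0) | b.b.(0 + 0) ⊢ ··b··> u3
  u2 = a.((0 + 0) | (0 | 0)) | b.(0 + 0) ⊢ ··a··> u3, ··b··> u4
  u3 = (0 + 0) | (0 | 0) | b.(0 + 0) ⊢ ··b··> u5
  u4 = a.((0 + 0) | (0 | 0)) | (0 + 0) ⊢ ··a··> u5
  u5 = (0 + 0) | (0 | 0) | (0 + 0) ⊢ deadlocked
Q's transition system — 6 states:
  v0 = a.((0 + 0 + 0) | (0 | 0)) | b.b.(0 + 0) ⊢ ··a··> v1, ··b··> v2
  v1 = (0 + 0 + 0) | (0 | 0) | b.b.(0 + 0) ⊢ ··b··> v3
  v2 = a.((0 + 0 + 0) | (0 | 0)) | b.(0 + 0) ⊢ ··a··> v3, ··b··> v4
  v3 = (0 + 0 + 0) | (0 | 0) | b.(0 + 0) ⊢ ··b··> v5
  v4 = a.((0 + 0 + 0) | (0 | 0)) | (0 + 0) ⊢ ··a··> v5
  v5 = (0 + 0 + 0) | (0 | 0) | (0 + 0) ⊢ deadlocked
Coarsest stable partition (strong bisimilarity classes):
  B0 = {u0, v0}
  B1 = {u2, v2}
  B2 = {u3, v3}
  B3 = {u5, v5}
  B4 = {u4, v4}
  B5 = {u1, v1}
u0 ∈ B0, v0 ∈ B0 → same block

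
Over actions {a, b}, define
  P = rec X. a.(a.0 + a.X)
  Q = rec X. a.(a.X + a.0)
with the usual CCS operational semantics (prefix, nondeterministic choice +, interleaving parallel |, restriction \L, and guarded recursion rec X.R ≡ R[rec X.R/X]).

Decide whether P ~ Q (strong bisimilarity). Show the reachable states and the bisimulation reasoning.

bisimilar

P's transition system — 3 states:
  s0 = rec X. a.(a.0 + a.X) :: --a--▸ s1
  s1 = a.0 + a.(rec X. a.(a.0 + a.X)) :: --a--▸ s0, --a--▸ s2
  s2 = 0 :: stopped
Q's transition system — 3 states:
  t0 = rec X. a.(a.X + a.0) :: --a--▸ t1
  t1 = a.(rec X. a.(a.X + a.0)) + a.0 :: --a--▸ t0, --a--▸ t2
  t2 = 0 :: stopped
Coarsest stable partition (strong bisimilarity classes):
  B0 = {s0, t0}
  B1 = {s1, t1}
  B2 = {s2, t2}
s0 ∈ B0, t0 ∈ B0 → same block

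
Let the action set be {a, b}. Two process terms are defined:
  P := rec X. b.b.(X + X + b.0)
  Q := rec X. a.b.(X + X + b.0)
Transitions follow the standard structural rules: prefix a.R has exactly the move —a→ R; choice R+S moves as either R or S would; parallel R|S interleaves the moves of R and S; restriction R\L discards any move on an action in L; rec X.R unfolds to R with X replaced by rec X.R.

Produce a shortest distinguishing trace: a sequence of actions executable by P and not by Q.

b

Reachable graph of P (4 states):
  s0 = rec X. b.b.(X + X + b.0) :: -b-> s1
  s1 = b.((rec X. b.b.(X + X + b.0)) + (rec X. b.b.(X + X + b.0)) + b.0) :: -b-> s2
  s2 = (rec X. b.b.(X + X + b.0)) + (rec X. b.b.(X + X + b.0)) + b.0 :: -b-> s1, -b-> s3
  s3 = 0 :: deadlocked
Reachable graph of Q (4 states):
  t0 = rec X. a.b.(X + X + b.0) :: -a-> t1
  t1 = b.((rec X. a.b.(X + X + b.0)) + (rec X. a.b.(X + X + b.0)) + b.0) :: -b-> t2
  t2 = (rec X. a.b.(X + X + b.0)) + (rec X. a.b.(X + X + b.0)) + b.0 :: -a-> t1, -b-> t3
  t3 = 0 :: deadlocked
Executing b from P (initial set {s0}):
  after b @ step 1: {s1}
  P completes σ.
Executing b from Q (initial set {t0}):
  after b @ step 1: ∅  — Q cannot continue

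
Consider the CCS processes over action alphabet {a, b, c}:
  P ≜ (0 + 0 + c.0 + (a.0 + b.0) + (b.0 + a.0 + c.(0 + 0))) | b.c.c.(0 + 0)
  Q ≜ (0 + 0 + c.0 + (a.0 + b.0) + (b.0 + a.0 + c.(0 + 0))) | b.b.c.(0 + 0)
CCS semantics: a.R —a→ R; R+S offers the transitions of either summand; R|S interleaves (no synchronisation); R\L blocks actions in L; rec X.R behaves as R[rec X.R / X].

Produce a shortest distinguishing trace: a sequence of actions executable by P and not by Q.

LTS(P): 12 reachable states
  m0 = (0 + 0 + c.0 + (a.0 + b.0) + (b.0 + a.0 + c.(0 + 0))) | b.c.c.(0 + 0) :: ··a··> m1, ··b··> m1, ··b··> m2, ··c··> m1, ··c··> m3
  m1 = 0 | b.c.c.(0 + 0) :: ··b··> m4
  m2 = (0 + 0 + c.0 + (a.0 + b.0) + (b.0 + a.0 + c.(0 + 0))) | c.c.(0 + 0) :: ··a··> m4, ··b··> m4, ··c··> m4, ··c··> m5, ··c··> m6
  m3 = (0 + 0) | b.c.c.(0 + 0) :: ··b··> m6
  m4 = 0 | c.c.(0 + 0) :: ··c··> m7
  m5 = (0 + 0 + c.0 + (a.0 + b.0) + (b.0 + a.0 + c.(0 + 0))) | c.(0 + 0) :: ··a··> m7, ··b··> m7, ··c··> m7, ··c··> m8, ··c··> m9
  m6 = (0 + 0) | c.c.(0 + 0) :: ··c··> m9
  m7 = 0 | c.(0 + 0) :: ··c··> m10
  m8 = (0 + 0 + c.0 + (a.0 + b.0) + (b.0 + a.0 + c.(0 + 0))) | (0 + 0) :: ··a··> m10, ··b··> m10, ··c··> m10, ··c··> m11
  m9 = (0 + 0) | c.(0 + 0) :: ··c··> m11
  m10 = 0 | (0 + 0) :: (no moves)
  m11 = (0 + 0) | (0 + 0) :: (no moves)
LTS(Q): 12 reachable states
  n0 = (0 + 0 + c.0 + (a.0 + b.0) + (b.0 + a.0 + c.(0 + 0))) | b.b.c.(0 + 0) :: ··a··> n1, ··b··> n1, ··b··> n2, ··c··> n1, ··c··> n3
  n1 = 0 | b.b.c.(0 + 0) :: ··b··> n4
  n2 = (0 + 0 + c.0 + (a.0 + b.0) + (b.0 + a.0 + c.(0 + 0))) | b.c.(0 + 0) :: ··a··> n4, ··b··> n4, ··b··> n5, ··c··> n4, ··c··> n6
  n3 = (0 + 0) | b.b.c.(0 + 0) :: ··b··> n6
  n4 = 0 | b.c.(0 + 0) :: ··b··> n7
  n5 = (0 + 0 + c.0 + (a.0 + b.0) + (b.0 + a.0 + c.(0 + 0))) | c.(0 + 0) :: ··a··> n7, ··b··> n7, ··c··> n7, ··c··> n8, ··c··> n9
  n6 = (0 + 0) | b.c.(0 + 0) :: ··b··> n9
  n7 = 0 | c.(0 + 0) :: ··c··> n10
  n8 = (0 + 0 + c.0 + (a.0 + b.0) + (b.0 + a.0 + c.(0 + 0))) | (0 + 0) :: ··a··> n10, ··b··> n10, ··c··> n10, ··c··> n11
  n9 = (0 + 0) | c.(0 + 0) :: ··c··> n11
  n10 = 0 | (0 + 0) :: (no moves)
  n11 = (0 + 0) | (0 + 0) :: (no moves)
Run σ = ⟨abc⟩ on P: start {m0}
  step 1 (a): {m1}
  step 2 (b): {m4}
  step 3 (c): {m7}
  ✓ P
Run σ = ⟨abc⟩ on Q: start {n0}
  step 1 (a): {n1}
  step 2 (b): {n4}
  step 3 (c): no successor for Q

abc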